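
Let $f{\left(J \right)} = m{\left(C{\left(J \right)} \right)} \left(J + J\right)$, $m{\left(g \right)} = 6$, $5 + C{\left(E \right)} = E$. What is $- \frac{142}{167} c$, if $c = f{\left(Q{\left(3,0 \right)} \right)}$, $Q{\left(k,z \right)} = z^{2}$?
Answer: $0$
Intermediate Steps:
$C{\left(E \right)} = -5 + E$
$f{\left(J \right)} = 12 J$ ($f{\left(J \right)} = 6 \left(J + J\right) = 6 \cdot 2 J = 12 J$)
$c = 0$ ($c = 12 \cdot 0^{2} = 12 \cdot 0 = 0$)
$- \frac{142}{167} c = - \frac{142}{167} \cdot 0 = \left(-142\right) \frac{1}{167} \cdot 0 = \left(- \frac{142}{167}\right) 0 = 0$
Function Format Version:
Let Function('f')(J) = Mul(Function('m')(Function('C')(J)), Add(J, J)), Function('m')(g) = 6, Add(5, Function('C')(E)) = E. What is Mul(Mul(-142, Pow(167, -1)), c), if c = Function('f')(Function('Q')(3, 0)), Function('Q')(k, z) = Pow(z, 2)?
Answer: 0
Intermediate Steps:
Function('C')(E) = Add(-5, E)
Function('f')(J) = Mul(12, J) (Function('f')(J) = Mul(6, Add(J, J)) = Mul(6, Mul(2, J)) = Mul(12, J))
c = 0 (c = Mul(12, Pow(0, 2)) = Mul(12, 0) = 0)
Mul(Mul(-142, Pow(167, -1)), c) = Mul(Mul(-142, Pow(167, -1)), 0) = Mul(Mul(-142, Rational(1, 167)), 0) = Mul(Rational(-142, 167), 0) = 0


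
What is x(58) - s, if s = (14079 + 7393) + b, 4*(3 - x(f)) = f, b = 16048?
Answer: -75063/2 ≈ -37532.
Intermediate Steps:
x(f) = 3 - f/4
s = 37520 (s = (14079 + 7393) + 16048 = 21472 + 16048 = 37520)
x(58) - s = (3 - ¼*58) - 1*37520 = (3 - 29/2) - 37520 = -23/2 - 37520 = -75063/2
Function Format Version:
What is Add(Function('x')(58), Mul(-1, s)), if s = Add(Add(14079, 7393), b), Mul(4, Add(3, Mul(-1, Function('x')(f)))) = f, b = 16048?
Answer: Rational(-75063, 2) ≈ -37532.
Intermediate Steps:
Function('x')(f) = Add(3, Mul(Rational(-1, 4), f))
s = 37520 (s = Add(Add(14079, 7393), 16048) = Add(21472, 16048) = 37520)
Add(Function('x')(58), Mul(-1, s)) = Add(Add(3, Mul(Rational(-1, 4), 58)), Mul(-1, 37520)) = Add(Add(3, Rational(-29, 2)), -37520) = Add(Rational(-23, 2), -37520) = Rational(-75063, 2)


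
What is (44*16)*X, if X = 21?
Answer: 14784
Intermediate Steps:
(44*16)*X = (44*16)*21 = 704*21 = 14784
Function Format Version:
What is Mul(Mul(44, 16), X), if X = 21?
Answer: 14784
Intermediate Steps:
Mul(Mul(44, 16), X) = Mul(Mul(44, 16), 21) = Mul(704, 21) = 14784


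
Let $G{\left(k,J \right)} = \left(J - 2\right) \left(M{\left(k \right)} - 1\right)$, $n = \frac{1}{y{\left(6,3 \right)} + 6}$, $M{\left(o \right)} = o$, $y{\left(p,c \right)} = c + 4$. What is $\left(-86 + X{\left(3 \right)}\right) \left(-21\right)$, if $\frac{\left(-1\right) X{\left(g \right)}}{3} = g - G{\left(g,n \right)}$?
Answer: $\frac{29085}{13} \approx 2237.3$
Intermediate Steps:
$y{\left(p,c \right)} = 4 + c$
$n = \frac{1}{13}$ ($n = \frac{1}{\left(4 + 3\right) + 6} = \frac{1}{7 + 6} = \frac{1}{13} \approx 0.076923$)
$G{\left(k,J \right)} = \left(-1 + k\right) \left(-2 + J\right)$ ($G{\left(k,J \right)} = \left(J - 2\right) \left(k - 1\right) = \left(-2 + J\right) \left(-1 + k\right) = \left(-1 + k\right) \left(-2 + J\right)$)
$X{\left(g \right)} = \frac{75}{13} - \frac{114 g}{13}$ ($X{\left(g \right)} = - 3 \left(g - \left(2 - \frac{1}{13} - 2 g + \frac{g}{13}\right)\right) = - 3 \left(g - \left(\frac{25}{13} - \frac{25 g}{13}\right)\right) = - 3 \left(g + \left(- \frac{25}{13} + \frac{25 g}{13}\right)\right) = - 3 \left(- \frac{25}{13} + \frac{38 g}{13}\right) = \frac{75}{13} - \frac{114 g}{13}$)
$\left(-86 + X{\left(3 \right)}\right) \left(-21\right) = \left(-86 + \left(\frac{75}{13} - \frac{342}{13}\right)\right) \left(-21\right) = \left(-86 - \frac{267}{13}\right) \left(-21\right) = \left(- \frac{1385}{13}\right) \left(-21\right) = \frac{29085}{13}$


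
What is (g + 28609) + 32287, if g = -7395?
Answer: 53501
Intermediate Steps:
(g + 28609) + 32287 = (-7395 + 28609) + 32287 = 21214 + 32287 = 53501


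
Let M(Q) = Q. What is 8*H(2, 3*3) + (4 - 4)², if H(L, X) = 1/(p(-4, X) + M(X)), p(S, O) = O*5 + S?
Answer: 4/25 ≈ 0.16000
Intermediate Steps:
p(S, O) = S + 5*O (p(S, O) = 5*O + S = S + 5*O)
H(L, X) = 1/(-4 + 6*X) (H(L, X) = 1/((-4 + 5*X) + X) = 1/(-4 + 6*X))
8*H(2, 3*3) + (4 - 4)² = 8*(1/(2*(-2 + 3*(3*3)))) + (4 - 4)² = 8*(1/(2*(-2 + 3*9))) + 0² = 8*(1/(2*(-2 + 27))) + 0 = 8*((½)/25) + 0 = 8*((½)*(1/25)) + 0 = 8*(1/50) + 0 = 4/25 + 0 = 4/25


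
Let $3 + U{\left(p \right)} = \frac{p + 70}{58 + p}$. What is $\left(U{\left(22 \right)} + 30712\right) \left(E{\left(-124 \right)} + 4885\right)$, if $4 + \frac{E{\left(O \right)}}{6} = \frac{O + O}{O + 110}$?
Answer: $\frac{21356452513}{140} \approx 1.5255 \cdot 10^{8}$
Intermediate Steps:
$U{\left(p \right)} = -3 + \frac{70 + p}{58 + p}$ ($U{\left(p \right)} = -3 + \frac{p + 70}{58 + p} = -3 + \frac{70 + p}{58 + p}$)
$E{\left(O \right)} = -24 + \frac{12 O}{110 + O}$ ($E{\left(O \right)} = -24 + 6 \frac{O + O}{O + 110} = -24 + 6 \frac{2 O}{110 + O} = -24 + \frac{12 O}{110 + O}$)
$\left(U{\left(22 \right)} + 30712\right) \left(E{\left(-124 \right)} + 4885\right) = \left(\frac{2 \left(-52 - 22\right)}{58 + 22} + 30712\right) \left(\frac{12 \left(-220 - -124\right)}{110 - 124} + 4885\right) = \left(\frac{2 \left(-52 - 22\right)}{80} + 30712\right) \left(\frac{12 \left(-220 + 124\right)}{-14} + 4885\right) = \left(2 \cdot \frac{1}{80} \left(-74\right) + 30712\right) \left(12 \left(- \frac{1}{14}\right) \left(-96\right) + 4885\right) = \left(- \frac{37}{20} + 30712\right) \left(\frac{576}{7} + 4885\right) = \frac{614203}{20} \cdot \frac{34771}{7} = \frac{21356452513}{140}$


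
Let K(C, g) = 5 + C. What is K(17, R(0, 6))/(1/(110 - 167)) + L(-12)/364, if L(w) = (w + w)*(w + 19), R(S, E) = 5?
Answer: -16308/13 ≈ -1254.5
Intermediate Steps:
L(w) = 2*w*(19 + w) (L(w) = (2*w)*(19 + w) = 2*w*(19 + w))
K(17, R(0, 6))/(1/(110 - 167)) + L(-12)/364 = (5 + 17)/(1/(110 - 167)) + (2*(-12)*(19 - 12))/364 = 22/(1/(-57)) + (2*(-12)*7)*(1/364) = 22/(-1/57) - 168*1/364 = 22*(-57) - 6/13 = -1254 - 6/13 = -16308/13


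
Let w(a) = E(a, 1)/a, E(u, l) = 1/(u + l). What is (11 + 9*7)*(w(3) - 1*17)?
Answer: -7511/6 ≈ -1251.8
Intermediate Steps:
E(u, l) = 1/(l + u)
w(a) = 1/(a*(1 + a)) (w(a) = 1/((1 + a)*a) = 1/(a*(1 + a)))
(11 + 9*7)*(w(3) - 1*17) = (11 + 9*7)*(1/(3*(1 + 3)) - 1*17) = (11 + 63)*((⅓)/4 - 17) = 74*((⅓)*(¼) - 17) = 74*(1/12 - 17) = 74*(-203/12) = -7511/6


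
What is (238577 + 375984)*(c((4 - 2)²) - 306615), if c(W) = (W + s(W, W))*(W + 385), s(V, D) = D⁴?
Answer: -126276921475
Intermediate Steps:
c(W) = (385 + W)*(W + W⁴) (c(W) = (W + W⁴)*(W + 385) = (W + W⁴)*(385 + W) = (385 + W)*(W + W⁴))
(238577 + 375984)*(c((4 - 2)²) - 306615) = (238577 + 375984)*((4 - 2)²*(385 + (4 - 2)² + ((4 - 2)²)⁴ + 385*((4 - 2)²)³) - 306615) = 614561*(2²*(385 + 2² + (2²)⁴ + 385*(2²)³) - 306615) = 614561*(4*(385 + 4 + 4⁴ + 385*4³) - 306615) = 614561*(4*(385 + 4 + 256 + 385*64) - 306615) = 614561*(4*(385 + 4 + 256 + 24640) - 306615) = 614561*(4*25285 - 306615) = 614561*(101140 - 306615) = 614561*(-205475) = -126276921475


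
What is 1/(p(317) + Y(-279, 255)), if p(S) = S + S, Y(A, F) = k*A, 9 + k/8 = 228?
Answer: -1/488174 ≈ -2.0485e-6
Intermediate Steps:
k = 1752 (k = -72 + 8*228 = -72 + 1824 = 1752)
Y(A, F) = 1752*A
p(S) = 2*S
1/(p(317) + Y(-279, 255)) = 1/(2*317 + 1752*(-279)) = 1/(634 - 488808) = 1/(-488174) = -1/488174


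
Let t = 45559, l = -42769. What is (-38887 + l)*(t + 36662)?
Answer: -6713837976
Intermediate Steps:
(-38887 + l)*(t + 36662) = (-38887 - 42769)*(45559 + 36662) = -81656*82221 = -6713837976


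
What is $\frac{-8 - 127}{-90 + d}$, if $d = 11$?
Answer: $\frac{135}{79} \approx 1.7089$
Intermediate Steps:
$\frac{-8 - 127}{-90 + d} = \frac{-8 - 127}{-90 + 11} = - \frac{135}{-79} = \left(-135\right) \left(- \frac{1}{79}\right) = \frac{135}{79}$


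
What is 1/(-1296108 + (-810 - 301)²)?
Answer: -1/61787 ≈ -1.6185e-5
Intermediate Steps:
1/(-1296108 + (-810 - 301)²) = 1/(-1296108 + (-1111)²) = 1/(-1296108 + 1234321) = 1/(-61787) = -1/61787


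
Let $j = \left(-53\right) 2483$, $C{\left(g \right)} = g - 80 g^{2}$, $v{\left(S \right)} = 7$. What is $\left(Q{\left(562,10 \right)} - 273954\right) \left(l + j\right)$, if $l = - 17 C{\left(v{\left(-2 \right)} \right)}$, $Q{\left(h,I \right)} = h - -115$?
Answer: $17784320606$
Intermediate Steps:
$Q{\left(h,I \right)} = 115 + h$ ($Q{\left(h,I \right)} = h + 115 = 115 + h$)
$j = -131599$
$l = 66521$ ($l = - 17 \cdot 7 \left(1 - 560\right) = - 17 \cdot 7 \left(-559\right) = \left(-17\right) \left(-3913\right) = 66521$)
$\left(Q{\left(562,10 \right)} - 273954\right) \left(l + j\right) = \left(\left(115 + 562\right) - 273954\right) \left(66521 - 131599\right) = \left(677 - 273954\right) \left(-65078\right) = \left(-273277\right) \left(-65078\right) = 17784320606$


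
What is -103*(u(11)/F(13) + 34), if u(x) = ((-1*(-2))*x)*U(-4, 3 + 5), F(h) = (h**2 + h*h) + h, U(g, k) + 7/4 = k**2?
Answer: -913507/234 ≈ -3903.9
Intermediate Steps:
U(g, k) = -7/4 + k**2
F(h) = h + 2*h**2 (F(h) = (h**2 + h**2) + h = 2*h**2 + h = h + 2*h**2)
u(x) = 249*x/2 (u(x) = ((-1*(-2))*x)*(-7/4 + (3 + 5)**2) = (2*x)*(-7/4 + 8**2) = (2*x)*(-7/4 + 64) = (2*x)*(249/4) = 249*x/2)
-103*(u(11)/F(13) + 34) = -103*(((249/2)*11)/((13*(1 + 2*13))) + 34) = -103*(2739/(2*((13*(1 + 26)))) + 34) = -103*(2739/(2*((13*27))) + 34) = -103*((2739/2)/351 + 34) = -103*((2739/2)*(1/351) + 34) = -103*(913/234 + 34) = -103*8869/234 = -913507/234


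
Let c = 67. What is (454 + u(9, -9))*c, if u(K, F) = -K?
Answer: 29815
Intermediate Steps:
(454 + u(9, -9))*c = (454 - 1*9)*67 = (454 - 9)*67 = 445*67 = 29815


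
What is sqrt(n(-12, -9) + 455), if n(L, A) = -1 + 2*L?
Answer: sqrt(430) ≈ 20.736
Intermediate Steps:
sqrt(n(-12, -9) + 455) = sqrt((-1 + 2*(-12)) + 455) = sqrt((-1 - 24) + 455) = sqrt(-25 + 455) = sqrt(430)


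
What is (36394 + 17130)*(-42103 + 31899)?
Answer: -546158896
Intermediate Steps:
(36394 + 17130)*(-42103 + 31899) = 53524*(-10204) = -546158896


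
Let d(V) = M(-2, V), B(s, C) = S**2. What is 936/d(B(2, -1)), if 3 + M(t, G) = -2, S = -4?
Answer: -936/5 ≈ -187.20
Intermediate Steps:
M(t, G) = -5 (M(t, G) = -3 - 2 = -5)
B(s, C) = 16 (B(s, C) = (-4)**2 = 16)
d(V) = -5
936/d(B(2, -1)) = 936/(-5) = 936*(-1/5) = -936/5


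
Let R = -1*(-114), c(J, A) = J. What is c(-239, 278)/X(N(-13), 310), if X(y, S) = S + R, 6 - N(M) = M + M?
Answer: -239/424 ≈ -0.56368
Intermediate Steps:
N(M) = 6 - 2*M (N(M) = 6 - (M + M) = 6 - 2*M)
R = 114
X(y, S) = 114 + S (X(y, S) = S + 114 = 114 + S)
c(-239, 278)/X(N(-13), 310) = -239/(114 + 310) = -239/424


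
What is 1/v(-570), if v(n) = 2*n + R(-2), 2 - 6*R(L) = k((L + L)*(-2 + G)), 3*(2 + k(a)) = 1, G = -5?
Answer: -18/20509 ≈ -0.00087766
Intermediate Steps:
k(a) = -5/3 (k(a) = -2 + (1/3)*1 = -2 + 1/3 = -5/3)
R(L) = 11/18 (R(L) = 1/3 - 1/6*(-5/3) = 1/3 + 5/18 = 11/18)
v(n) = 11/18 + 2*n (v(n) = 2*n + 11/18 = 11/18 + 2*n)
1/v(-570) = 1/(11/18 + 2*(-570)) = 1/(11/18 - 1140) = 1/(-20509/18) = -18/20509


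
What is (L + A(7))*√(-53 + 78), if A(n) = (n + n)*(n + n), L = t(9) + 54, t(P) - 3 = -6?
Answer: 1235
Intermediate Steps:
t(P) = -3 (t(P) = 3 - 6 = -3)
L = 51 (L = -3 + 54 = 51)
A(n) = 4*n² (A(n) = (2*n)*(2*n) = 4*n²)
(L + A(7))*√(-53 + 78) = (51 + 4*7²)*√(-53 + 78) = (51 + 4*49)*√25 = (51 + 196)*5 = 247*5 = 1235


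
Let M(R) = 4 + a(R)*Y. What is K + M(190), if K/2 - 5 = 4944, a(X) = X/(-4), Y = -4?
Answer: 10092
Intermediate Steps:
a(X) = -X/4 (a(X) = X*(-¼) = -X/4)
K = 9898 (K = 10 + 2*4944 = 10 + 9888 = 9898)
M(R) = 4 + R (M(R) = 4 - R/4*(-4) = 4 + R)
K + M(190) = 9898 + (4 + 190) = 9898 + 194 = 10092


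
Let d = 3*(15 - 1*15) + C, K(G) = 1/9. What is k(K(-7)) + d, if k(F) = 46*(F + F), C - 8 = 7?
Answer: 227/9 ≈ 25.222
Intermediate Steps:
C = 15 (C = 8 + 7 = 15)
K(G) = 1/9
k(F) = 92*F (k(F) = 46*(2*F) = 92*F)
d = 15 (d = 3*(15 - 1*15) + 15 = 3*(15 - 15) + 15 = 3*0 + 15 = 0 + 15 = 15)
k(K(-7)) + d = 92*(1/9) + 15 = 92/9 + 15 = 227/9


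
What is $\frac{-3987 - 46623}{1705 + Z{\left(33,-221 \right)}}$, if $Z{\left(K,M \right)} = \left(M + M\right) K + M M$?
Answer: $- \frac{5061}{3596} \approx -1.4074$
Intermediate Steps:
$Z{\left(K,M \right)} = M^{2} + 2 K M$ ($Z{\left(K,M \right)} = 2 M K + M^{2} = 2 K M + M^{2} = M^{2} + 2 K M$)
$\frac{-3987 - 46623}{1705 + Z{\left(33,-221 \right)}} = \frac{-3987 - 46623}{1705 - 221 \left(-221 + 2 \cdot 33\right)} = - \frac{50610}{1705 - 221 \left(-221 + 66\right)} = - \frac{50610}{1705 - -34255} = - \frac{50610}{1705 + 34255} = - \frac{50610}{35960} = \left(-50610\right) \frac{1}{35960} = - \frac{5061}{3596}$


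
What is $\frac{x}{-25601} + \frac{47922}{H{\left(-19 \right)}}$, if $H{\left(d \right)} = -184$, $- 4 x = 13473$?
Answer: $- \frac{306557841}{1177646} \approx -260.31$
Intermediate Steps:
$x = - \frac{13473}{4}$ ($x = \left(- \frac{1}{4}\right) 13473 = - \frac{13473}{4} \approx -3368.3$)
$\frac{x}{-25601} + \frac{47922}{H{\left(-19 \right)}} = - \frac{13473}{4 \left(-25601\right)} + \frac{47922}{-184} = \left(- \frac{13473}{4}\right) \left(- \frac{1}{25601}\right) + 47922 \left(- \frac{1}{184}\right) = \frac{13473}{102404} - \frac{23961}{92} = - \frac{306557841}{1177646}$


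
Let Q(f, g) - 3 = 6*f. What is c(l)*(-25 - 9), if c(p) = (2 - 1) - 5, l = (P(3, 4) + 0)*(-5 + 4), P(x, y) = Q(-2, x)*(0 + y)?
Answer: 136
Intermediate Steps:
Q(f, g) = 3 + 6*f
P(x, y) = -9*y (P(x, y) = (3 + 6*(-2))*(0 + y) = (3 - 12)*y = -9*y)
l = 36 (l = (-9*4 + 0)*(-5 + 4) = (-36 + 0)*(-1) = -36*(-1) = 36)
c(p) = -4 (c(p) = 1 - 5 = -4)
c(l)*(-25 - 9) = -4*(-25 - 9) = -4*(-34) = 136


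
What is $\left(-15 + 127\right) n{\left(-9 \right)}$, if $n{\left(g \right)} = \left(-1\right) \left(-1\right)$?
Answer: $112$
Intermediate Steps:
$n{\left(g \right)} = 1$
$\left(-15 + 127\right) n{\left(-9 \right)} = \left(-15 + 127\right) 1 = 112 \cdot 1 = 112$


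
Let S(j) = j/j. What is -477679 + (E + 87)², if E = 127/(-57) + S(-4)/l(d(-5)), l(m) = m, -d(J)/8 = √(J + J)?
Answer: -978323745329/2079360 + 604*I*√10/285 ≈ -4.7049e+5 + 6.7018*I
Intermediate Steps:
d(J) = -8*√2*√J (d(J) = -8*√(J + J) = -8*√2*√J)
S(j) = 1
E = -127/57 + I*√10/80 (E = 127/(-57) + 1/(-8*√2*√(-5)) = 127*(-1/57) + 1/(-8*√2*I*√5) = -127/57 + 1/(-8*I*√10) = -127/57 + 1*(I*√10/80) = -127/57 + I*√10/80 ≈ -2.2281 + 0.039528*I)
-477679 + (E + 87)² = -477679 + ((-127/57 + I*√10/80) + 87)² = -477679 + (4832/57 + I*√10/80)²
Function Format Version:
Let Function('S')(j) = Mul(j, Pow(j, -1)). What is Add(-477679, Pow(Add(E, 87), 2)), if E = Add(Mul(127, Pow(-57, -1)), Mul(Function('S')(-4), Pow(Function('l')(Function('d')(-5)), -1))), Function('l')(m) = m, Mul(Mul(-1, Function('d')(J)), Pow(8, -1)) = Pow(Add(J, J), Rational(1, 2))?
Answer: Add(Rational(-978323745329, 2079360), Mul(Rational(604, 285), I, Pow(10, Rational(1, 2)))) ≈ Add(-4.7049e+5, Mul(6.7018, I))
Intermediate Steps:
Function('d')(J) = Mul(-8, Pow(2, Rational(1, 2)), Pow(J, Rational(1, 2))) (Function('d')(J) = Mul(-8, Pow(Add(J, J), Rational(1, 2))) = Mul(-8, Pow(Mul(2, J), Rational(1, 2))) = Mul(-8, Mul(Pow(2, Rational(1, 2)), Pow(J, Rational(1, 2)))) = Mul(-8, Pow(2, Rational(1, 2)), Pow(J, Rational(1, 2))))
Function('S')(j) = 1
E = Add(Rational(-127, 57), Mul(Rational(1, 80), I, Pow(10, Rational(1, 2)))) (E = Add(Mul(127, Pow(-57, -1)), Mul(1, Pow(Mul(-8, Pow(2, Rational(1, 2)), Pow(-5, Rational(1, 2))), -1))) = Add(Mul(127, Rational(-1, 57)), Mul(1, Pow(Mul(-8, Pow(2, Rational(1, 2)), Mul(I, Pow(5, Rational(1, 2)))), -1))) = Add(Rational(-127, 57), Mul(1, Pow(Mul(-8, I, Pow(10, Rational(1, 2))), -1))) = Add(Rational(-127, 57), Mul(1, Mul(Rational(1, 80), I, Pow(10, Rational(1, 2))))) = Add(Rational(-127, 57), Mul(Rational(1, 80), I, Pow(10, Rational(1, 2)))) ≈ Add(-2.2281, Mul(0.039528, I)))
Add(-477679, Pow(Add(E, 87), 2)) = Add(-477679, Pow(Add(Add(Rational(-127, 57), Mul(Rational(1, 80), I, Pow(10, Rational(1, 2)))), 87), 2)) = Add(-477679, Pow(Add(Rational(4832, 57), Mul(Rational(1, 80), I, Pow(10, Rational(1, 2)))), 2))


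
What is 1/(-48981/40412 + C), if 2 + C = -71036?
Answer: -40412/2870836637 ≈ -1.4077e-5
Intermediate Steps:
C = -71038 (C = -2 - 71036 = -71038)
1/(-48981/40412 + C) = 1/(-48981/40412 - 71038) = 1/(-2870836637/40412) = -40412/2870836637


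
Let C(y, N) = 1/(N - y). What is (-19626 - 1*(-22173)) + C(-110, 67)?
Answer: 450820/177 ≈ 2547.0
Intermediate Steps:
(-19626 - 1*(-22173)) + C(-110, 67) = (-19626 - 1*(-22173)) + 1/(67 - 1*(-110)) = (-19626 + 22173) + 1/(67 + 110) = 2547 + 1/177 = 450820/177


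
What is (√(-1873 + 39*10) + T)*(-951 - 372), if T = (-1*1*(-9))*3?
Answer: -35721 - 1323*I*√1483 ≈ -35721.0 - 50948.0*I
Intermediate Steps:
T = 27 (T = -1*(-9)*3 = 9*3 = 27)
(√(-1873 + 39*10) + T)*(-951 - 372) = (√(-1873 + 39*10) + 27)*(-951 - 372) = (√(-1873 + 390) + 27)*(-1323) = (√(-1483) + 27)*(-1323) = (I*√1483 + 27)*(-1323) = (27 + I*√1483)*(-1323) = -35721 - 1323*I*√1483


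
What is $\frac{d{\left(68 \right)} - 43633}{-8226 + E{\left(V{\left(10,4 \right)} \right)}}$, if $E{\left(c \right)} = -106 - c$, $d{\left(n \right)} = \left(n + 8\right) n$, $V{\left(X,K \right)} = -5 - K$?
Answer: $\frac{5495}{1189} \approx 4.6215$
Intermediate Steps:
$d{\left(n \right)} = n \left(8 + n\right)$ ($d{\left(n \right)} = \left(8 + n\right) n = n \left(8 + n\right)$)
$\frac{d{\left(68 \right)} - 43633}{-8226 + E{\left(V{\left(10,4 \right)} \right)}} = \frac{68 \left(8 + 68\right) - 43633}{-8226 - \left(101 - 4\right)} = \frac{68 \cdot 76 - 43633}{-8226 - 97} = \frac{5168 - 43633}{-8226 - 97} = - \frac{38465}{-8226 + \left(-106 + 9\right)} = - \frac{38465}{-8226 - 97} = - \frac{38465}{-8323} = \left(-38465\right) \left(- \frac{1}{8323}\right) = \frac{5495}{1189}$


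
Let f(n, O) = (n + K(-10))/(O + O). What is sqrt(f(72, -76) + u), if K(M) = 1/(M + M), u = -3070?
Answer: I*sqrt(1773505410)/760 ≈ 55.412*I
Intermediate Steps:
K(M) = 1/(2*M)
f(n, O) = (-1/20 + n)/(2*O) (f(n, O) = (n + (1/2)/(-10))/(O + O) = (n + (1/2)*(-1/10))/((2*O)) = (n - 1/20)*(1/(2*O)) = (-1/20 + n)*(1/(2*O)) = (-1/20 + n)/(2*O))
sqrt(f(72, -76) + u) = sqrt((1/40)*(-1 + 20*72)/(-76) - 3070) = sqrt((1/40)*(-1/76)*(-1 + 1440) - 3070) = sqrt((1/40)*(-1/76)*1439 - 3070) = sqrt(-1439/3040 - 3070) = sqrt(-9334239/3040) = I*sqrt(1773505410)/760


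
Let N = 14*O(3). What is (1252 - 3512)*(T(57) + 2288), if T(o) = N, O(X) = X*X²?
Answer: -6025160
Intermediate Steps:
O(X) = X³
N = 378 (N = 14*3³ = 14*27 = 378)
T(o) = 378
(1252 - 3512)*(T(57) + 2288) = (1252 - 3512)*(378 + 2288) = -2260*2666 = -6025160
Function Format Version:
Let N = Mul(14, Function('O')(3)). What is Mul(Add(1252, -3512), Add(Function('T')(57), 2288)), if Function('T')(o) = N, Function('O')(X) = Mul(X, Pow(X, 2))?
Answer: -6025160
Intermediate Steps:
Function('O')(X) = Pow(X, 3)
N = 378 (N = Mul(14, Pow(3, 3)) = Mul(14, 27) = 378)
Function('T')(o) = 378
Mul(Add(1252, -3512), Add(Function('T')(57), 2288)) = Mul(Add(1252, -3512), Add(378, 2288)) = Mul(-2260, 2666) = -6025160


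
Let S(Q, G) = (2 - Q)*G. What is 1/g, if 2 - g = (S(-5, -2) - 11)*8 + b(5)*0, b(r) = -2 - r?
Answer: 1/202 ≈ 0.0049505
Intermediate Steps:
S(Q, G) = G*(2 - Q)
g = 202 (g = 2 - ((-2*(2 - 1*(-5)) - 11)*8 + (-2 - 1*5)*0) = 2 - ((-2*(2 + 5) - 11)*8 + (-2 - 5)*0) = 2 - ((-2*7 - 11)*8 - 7*0) = 2 - ((-14 - 11)*8 + 0) = 2 - (-25*8 + 0) = 2 - (-200 + 0) = 2 - 1*(-200) = 2 + 200 = 202)
1/g = 1/202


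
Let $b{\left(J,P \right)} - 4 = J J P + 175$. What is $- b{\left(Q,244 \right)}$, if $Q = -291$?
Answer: $-20662343$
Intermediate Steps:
$b{\left(J,P \right)} = 179 + P J^{2}$ ($b{\left(J,P \right)} = 4 + \left(J J P + 175\right) = 4 + \left(J^{2} P + 175\right) = 4 + \left(P J^{2} + 175\right) = 4 + \left(175 + P J^{2}\right) = 179 + P J^{2}$)
$- b{\left(Q,244 \right)} = - (179 + 244 \left(-291\right)^{2}) = - (179 + 244 \cdot 84681) = - (179 + 20662164) = \left(-1\right) 20662343 = -20662343$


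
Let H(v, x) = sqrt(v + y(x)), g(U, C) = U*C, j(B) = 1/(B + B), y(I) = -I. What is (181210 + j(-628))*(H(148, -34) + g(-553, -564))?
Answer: 17746636008507/314 + 227599759*sqrt(182)/1256 ≈ 5.6520e+10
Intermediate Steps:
j(B) = 1/(2*B)
g(U, C) = C*U
H(v, x) = sqrt(v - x)
(181210 + j(-628))*(H(148, -34) + g(-553, -564)) = (181210 + (1/2)/(-628))*(sqrt(148 - 1*(-34)) - 564*(-553)) = (181210 + (1/2)*(-1/628))*(sqrt(148 + 34) + 311892) = (181210 - 1/1256)*(sqrt(182) + 311892) = 227599759*(311892 + sqrt(182))/1256 = 17746636008507/314 + 227599759*sqrt(182)/1256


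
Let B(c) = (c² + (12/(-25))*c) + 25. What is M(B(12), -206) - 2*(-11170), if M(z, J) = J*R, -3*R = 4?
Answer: 67844/3 ≈ 22615.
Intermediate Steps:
R = -4/3 (R = -⅓*4 = -4/3 ≈ -1.3333)
B(c) = 25 + c² - 12*c/25 (B(c) = (c² + (12*(-1/25))*c) + 25 = (c² - 12*c/25) + 25 = 25 + c² - 12*c/25)
M(z, J) = -4*J/3 (M(z, J) = J*(-4/3) = -4*J/3)
M(B(12), -206) - 2*(-11170) = -4/3*(-206) - 2*(-11170) = 824/3 + 22340 = 67844/3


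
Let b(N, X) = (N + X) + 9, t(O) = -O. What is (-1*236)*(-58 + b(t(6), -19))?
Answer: 17464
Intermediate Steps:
b(N, X) = 9 + N + X
(-1*236)*(-58 + b(t(6), -19)) = (-1*236)*(-58 + (9 - 1*6 - 19)) = -236*(-58 + (9 - 6 - 19)) = -236*(-58 - 16) = -236*(-74) = 17464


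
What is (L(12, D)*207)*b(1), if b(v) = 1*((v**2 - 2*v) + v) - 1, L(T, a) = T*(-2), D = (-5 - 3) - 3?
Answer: 4968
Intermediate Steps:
D = -11 (D = -8 - 3 = -11)
L(T, a) = -2*T
b(v) = -1 + v**2 - v (b(v) = 1*(v**2 - v) - 1 = (v**2 - v) - 1 = -1 + v**2 - v)
(L(12, D)*207)*b(1) = (-2*12*207)*(-1 + 1**2 - 1*1) = (-24*207)*(-1 + 1 - 1) = -4968*(-1) = 4968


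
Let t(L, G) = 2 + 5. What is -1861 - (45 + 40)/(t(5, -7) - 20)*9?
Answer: -23428/13 ≈ -1802.2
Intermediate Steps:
t(L, G) = 7
-1861 - (45 + 40)/(t(5, -7) - 20)*9 = -1861 - (45 + 40)/(7 - 20)*9 = -1861 - 85/(-13)*9 = -1861 - 85*(-1/13)*9 = -1861 - (-85)*9/13 = -1861 - 1*(-765/13) = -1861 + 765/13 = -23428/13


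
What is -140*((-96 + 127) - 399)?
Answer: 51520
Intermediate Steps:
-140*((-96 + 127) - 399) = -140*(31 - 399) = -140*(-368) = 51520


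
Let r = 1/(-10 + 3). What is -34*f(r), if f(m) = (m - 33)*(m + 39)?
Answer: 2145536/49 ≈ 43786.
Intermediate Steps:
r = -⅐ (r = 1/(-7) = -⅐ ≈ -0.14286)
f(m) = (-33 + m)*(39 + m)
-34*f(r) = -34*(-1287 + (-⅐)² + 6*(-⅐)) = -34*(-1287 + 1/49 - 6/7) = -34*(-63104/49) = 2145536/49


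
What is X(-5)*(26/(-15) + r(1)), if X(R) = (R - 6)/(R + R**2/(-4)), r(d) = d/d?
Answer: -484/675 ≈ -0.71704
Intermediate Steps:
r(d) = 1
X(R) = (-6 + R)/(R - R**2/4)
X(-5)*(26/(-15) + r(1)) = (4*(6 - 1*(-5))/(-5*(-4 - 5)))*(26/(-15) + 1) = (4*(-1/5)*(6 + 5)/(-9))*(26*(-1/15) + 1) = (4*(-1/5)*(-1/9)*11)*(-26/15 + 1) = (44/45)*(-11/15) = -484/675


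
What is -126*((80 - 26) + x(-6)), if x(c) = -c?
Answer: -7560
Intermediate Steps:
-126*((80 - 26) + x(-6)) = -126*((80 - 26) - 1*(-6)) = -126*(54 + 6) = -126*60 = -7560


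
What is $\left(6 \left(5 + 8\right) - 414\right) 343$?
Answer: $-115248$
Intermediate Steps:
$\left(6 \left(5 + 8\right) - 414\right) 343 = \left(6 \cdot 13 - 414\right) 343 = \left(78 - 414\right) 343 = \left(-336\right) 343 = -115248$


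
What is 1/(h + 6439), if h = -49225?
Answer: -1/42786 ≈ -2.3372e-5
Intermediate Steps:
1/(h + 6439) = 1/(-49225 + 6439) = 1/(-42786) = -1/42786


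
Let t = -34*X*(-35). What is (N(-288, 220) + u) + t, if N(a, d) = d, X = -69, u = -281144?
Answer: -363034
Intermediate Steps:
t = -82110 (t = -34*(-69)*(-35) = 2346*(-35) = -82110)
(N(-288, 220) + u) + t = (220 - 281144) - 82110 = -280924 - 82110 = -363034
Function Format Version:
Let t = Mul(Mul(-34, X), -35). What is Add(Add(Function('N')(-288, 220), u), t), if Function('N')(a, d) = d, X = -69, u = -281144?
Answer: -363034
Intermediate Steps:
t = -82110 (t = Mul(Mul(-34, -69), -35) = Mul(2346, -35) = -82110)
Add(Add(Function('N')(-288, 220), u), t) = Add(Add(220, -281144), -82110) = Add(-280924, -82110) = -363034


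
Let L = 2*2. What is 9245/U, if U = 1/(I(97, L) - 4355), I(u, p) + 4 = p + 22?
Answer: -40058585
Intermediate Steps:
L = 4
I(u, p) = 18 + p (I(u, p) = -4 + (p + 22) = -4 + (22 + p) = 18 + p)
U = -1/4333 (U = 1/((18 + 4) - 4355) = 1/(22 - 4355) = 1/(-4333) = -1/4333 ≈ -0.00023079)
9245/U = 9245/(-1/4333) = 9245*(-4333) = -40058585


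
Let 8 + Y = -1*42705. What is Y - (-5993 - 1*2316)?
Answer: -34404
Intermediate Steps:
Y = -42713 (Y = -8 - 1*42705 = -8 - 42705 = -42713)
Y - (-5993 - 1*2316) = -42713 - (-5993 - 1*2316) = -42713 - (-5993 - 2316) = -42713 - 1*(-8309) = -42713 + 8309 = -34404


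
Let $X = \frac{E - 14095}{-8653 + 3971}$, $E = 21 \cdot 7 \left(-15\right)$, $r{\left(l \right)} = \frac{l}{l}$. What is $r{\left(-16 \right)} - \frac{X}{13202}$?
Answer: $\frac{15448866}{15452941} \approx 0.99974$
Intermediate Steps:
$r{\left(l \right)} = 1$
$E = -2205$ ($E = 147 \left(-15\right) = -2205$)
$X = \frac{8150}{2341}$ ($X = \frac{-2205 - 14095}{-8653 + 3971} = - \frac{16300}{-4682} = \left(-16300\right) \left(- \frac{1}{4682}\right) = \frac{8150}{2341} \approx 3.4814$)
$r{\left(-16 \right)} - \frac{X}{13202} = 1 - \frac{8150}{2341 \cdot 13202} = 1 - \frac{8150}{2341} \cdot \frac{1}{13202} = 1 - \frac{4075}{15452941} = \frac{15448866}{15452941}$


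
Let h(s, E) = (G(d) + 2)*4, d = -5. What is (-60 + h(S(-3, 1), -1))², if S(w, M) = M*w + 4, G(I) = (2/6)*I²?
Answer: 3136/9 ≈ 348.44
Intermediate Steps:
G(I) = I²/3 (G(I) = (2*(⅙))*I² = I²/3)
S(w, M) = 4 + M*w
h(s, E) = 124/3 (h(s, E) = ((⅓)*(-5)² + 2)*4 = ((⅓)*25 + 2)*4 = (25/3 + 2)*4 = (31/3)*4 = 124/3)
(-60 + h(S(-3, 1), -1))² = (-60 + 124/3)² = (-56/3)² = 3136/9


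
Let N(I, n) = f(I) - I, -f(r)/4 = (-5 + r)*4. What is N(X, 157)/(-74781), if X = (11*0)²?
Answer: -80/74781 ≈ -0.0010698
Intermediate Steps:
X = 0 (X = 0² = 0)
f(r) = 80 - 16*r (f(r) = -4*(-5 + r)*4 = -4*(-20 + 4*r) = 80 - 16*r)
N(I, n) = 80 - 17*I (N(I, n) = (80 - 16*I) - I = 80 - 17*I)
N(X, 157)/(-74781) = (80 - 17*0)/(-74781) = (80 + 0)*(-1/74781) = 80*(-1/74781) = -80/74781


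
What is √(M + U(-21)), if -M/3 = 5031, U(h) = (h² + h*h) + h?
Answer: 2*I*√3558 ≈ 119.3*I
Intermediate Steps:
U(h) = h + 2*h² (U(h) = (h² + h²) + h = 2*h² + h = h + 2*h²)
M = -15093 (M = -3*5031 = -15093)
√(M + U(-21)) = √(-15093 - 21*(1 + 2*(-21))) = √(-15093 - 21*(1 - 42)) = √(-15093 - 21*(-41)) = √(-15093 + 861) = √(-14232) = 2*I*√3558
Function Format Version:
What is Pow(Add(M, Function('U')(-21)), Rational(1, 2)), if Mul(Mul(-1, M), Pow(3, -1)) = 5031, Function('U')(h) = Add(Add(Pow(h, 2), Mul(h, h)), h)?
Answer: Mul(2, I, Pow(3558, Rational(1, 2))) ≈ Mul(119.30, I)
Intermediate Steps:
Function('U')(h) = Add(h, Mul(2, Pow(h, 2))) (Function('U')(h) = Add(Add(Pow(h, 2), Pow(h, 2)), h) = Add(Mul(2, Pow(h, 2)), h) = Add(h, Mul(2, Pow(h, 2))))
M = -15093 (M = Mul(-3, 5031) = -15093)
Pow(Add(M, Function('U')(-21)), Rational(1, 2)) = Pow(Add(-15093, Mul(-21, Add(1, Mul(2, -21)))), Rational(1, 2)) = Pow(Add(-15093, Mul(-21, Add(1, -42))), Rational(1, 2)) = Pow(Add(-15093, Mul(-21, -41)), Rational(1, 2)) = Pow(Add(-15093, 861), Rational(1, 2)) = Pow(-14232, Rational(1, 2)) = Mul(2, I, Pow(3558, Rational(1, 2)))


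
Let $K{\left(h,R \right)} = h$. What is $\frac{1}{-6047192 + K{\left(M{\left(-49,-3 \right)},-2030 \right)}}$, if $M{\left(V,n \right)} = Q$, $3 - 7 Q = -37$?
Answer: $- \frac{7}{42330304} \approx -1.6537 \cdot 10^{-7}$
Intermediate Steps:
$Q = \frac{40}{7}$ ($Q = \frac{3}{7} - - \frac{37}{7} = \frac{3}{7} + \frac{37}{7} = \frac{40}{7} \approx 5.7143$)
$M{\left(V,n \right)} = \frac{40}{7}$
$\frac{1}{-6047192 + K{\left(M{\left(-49,-3 \right)},-2030 \right)}} = \frac{1}{-6047192 + \frac{40}{7}} = \frac{1}{- \frac{42330304}{7}} = - \frac{7}{42330304}$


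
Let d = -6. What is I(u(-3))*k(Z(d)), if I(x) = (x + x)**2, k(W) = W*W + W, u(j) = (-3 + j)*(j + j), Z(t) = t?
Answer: 155520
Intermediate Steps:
u(j) = 2*j*(-3 + j) (u(j) = (-3 + j)*(2*j) = 2*j*(-3 + j))
k(W) = W + W**2 (k(W) = W**2 + W = W + W**2)
I(x) = 4*x**2 (I(x) = (2*x)**2 = 4*x**2)
I(u(-3))*k(Z(d)) = (4*(2*(-3)*(-3 - 3))**2)*(-6*(1 - 6)) = (4*(2*(-3)*(-6))**2)*(-6*(-5)) = (4*36**2)*30 = (4*1296)*30 = 5184*30 = 155520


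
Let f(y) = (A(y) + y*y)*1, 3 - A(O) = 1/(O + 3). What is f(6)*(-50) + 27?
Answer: -17257/9 ≈ -1917.4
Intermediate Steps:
A(O) = 3 - 1/(3 + O) (A(O) = 3 - 1/(O + 3) = 3 - 1/(3 + O))
f(y) = y² + (8 + 3*y)/(3 + y) (f(y) = ((8 + 3*y)/(3 + y) + y*y)*1 = ((8 + 3*y)/(3 + y) + y²)*1 = (y² + (8 + 3*y)/(3 + y))*1 = y² + (8 + 3*y)/(3 + y))
f(6)*(-50) + 27 = ((8 + 3*6 + 6²*(3 + 6))/(3 + 6))*(-50) + 27 = ((8 + 18 + 36*9)/9)*(-50) + 27 = ((8 + 18 + 324)/9)*(-50) + 27 = ((⅑)*350)*(-50) + 27 = (350/9)*(-50) + 27 = -17500/9 + 27 = -17257/9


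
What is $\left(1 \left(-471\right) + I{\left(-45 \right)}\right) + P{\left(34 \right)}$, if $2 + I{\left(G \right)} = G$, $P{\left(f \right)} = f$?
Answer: $-484$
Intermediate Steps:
$I{\left(G \right)} = -2 + G$
$\left(1 \left(-471\right) + I{\left(-45 \right)}\right) + P{\left(34 \right)} = \left(1 \left(-471\right) - 47\right) + 34 = \left(-471 - 47\right) + 34 = -518 + 34 = -484$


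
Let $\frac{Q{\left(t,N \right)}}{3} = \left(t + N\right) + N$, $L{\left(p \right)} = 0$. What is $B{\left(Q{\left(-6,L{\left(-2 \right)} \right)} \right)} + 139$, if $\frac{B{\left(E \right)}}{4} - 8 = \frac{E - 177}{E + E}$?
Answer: $\frac{578}{3} \approx 192.67$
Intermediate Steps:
$Q{\left(t,N \right)} = 3 t + 6 N$ ($Q{\left(t,N \right)} = 3 \left(\left(t + N\right) + N\right) = 3 \left(\left(N + t\right) + N\right) = 3 \left(t + 2 N\right) = 3 t + 6 N$)
$B{\left(E \right)} = 32 + \frac{2 \left(-177 + E\right)}{E}$ ($B{\left(E \right)} = 32 + 4 \frac{E - 177}{E + E} = 32 + 4 \frac{-177 + E}{2 E} = 32 + \frac{2 \left(-177 + E\right)}{E}$)
$B{\left(Q{\left(-6,L{\left(-2 \right)} \right)} \right)} + 139 = \left(34 - \frac{354}{3 \left(-6\right) + 6 \cdot 0}\right) + 139 = \left(34 - \frac{354}{-18 + 0}\right) + 139 = \left(34 - \frac{354}{-18}\right) + 139 = \left(34 - - \frac{59}{3}\right) + 139 = \left(34 + \frac{59}{3}\right) + 139 = \frac{161}{3} + 139 = \frac{578}{3}$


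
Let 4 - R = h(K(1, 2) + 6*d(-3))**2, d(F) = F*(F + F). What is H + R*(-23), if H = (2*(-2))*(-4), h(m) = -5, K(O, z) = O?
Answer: 499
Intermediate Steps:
d(F) = 2*F**2 (d(F) = F*(2*F) = 2*F**2)
H = 16 (H = -4*(-4) = 16)
R = -21 (R = 4 - 1*(-5)**2 = 4 - 1*25 = 4 - 25 = -21)
H + R*(-23) = 16 - 21*(-23) = 16 + 483 = 499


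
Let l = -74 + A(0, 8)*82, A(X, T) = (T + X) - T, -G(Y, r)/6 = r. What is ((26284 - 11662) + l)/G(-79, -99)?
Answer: 7274/297 ≈ 24.492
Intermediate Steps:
G(Y, r) = -6*r
A(X, T) = X
l = -74 (l = -74 + 0*82 = -74 + 0 = -74)
((26284 - 11662) + l)/G(-79, -99) = ((26284 - 11662) - 74)/((-6*(-99))) = (14622 - 74)/594 = 14548*(1/594) = 7274/297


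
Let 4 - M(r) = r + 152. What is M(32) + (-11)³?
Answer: -1511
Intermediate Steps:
M(r) = -148 - r (M(r) = 4 - (r + 152) = 4 - (152 + r) = 4 + (-152 - r) = -148 - r)
M(32) + (-11)³ = (-148 - 1*32) + (-11)³ = (-148 - 32) - 1331 = -180 - 1331 = -1511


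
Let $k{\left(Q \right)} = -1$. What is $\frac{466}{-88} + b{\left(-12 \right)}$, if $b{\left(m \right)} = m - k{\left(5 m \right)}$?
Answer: $- \frac{717}{44} \approx -16.295$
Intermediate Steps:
$b{\left(m \right)} = 1 + m$ ($b{\left(m \right)} = m - -1 = m + 1 = 1 + m$)
$\frac{466}{-88} + b{\left(-12 \right)} = \frac{466}{-88} + \left(1 - 12\right) = 466 \left(- \frac{1}{88}\right) - 11 = - \frac{233}{44} - 11 = - \frac{717}{44}$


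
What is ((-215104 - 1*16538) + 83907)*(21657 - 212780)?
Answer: 28235556405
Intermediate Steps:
((-215104 - 1*16538) + 83907)*(21657 - 212780) = ((-215104 - 16538) + 83907)*(-191123) = (-231642 + 83907)*(-191123) = -147735*(-191123) = 28235556405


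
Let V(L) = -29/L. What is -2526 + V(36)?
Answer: -90965/36 ≈ -2526.8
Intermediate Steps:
-2526 + V(36) = -2526 - 29/36 = -90965/36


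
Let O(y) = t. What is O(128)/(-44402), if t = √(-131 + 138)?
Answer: -√7/44402 ≈ -5.9586e-5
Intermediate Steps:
t = √7 ≈ 2.6458
O(y) = √7
O(128)/(-44402) = √7/(-44402) = √7*(-1/44402) = -√7/44402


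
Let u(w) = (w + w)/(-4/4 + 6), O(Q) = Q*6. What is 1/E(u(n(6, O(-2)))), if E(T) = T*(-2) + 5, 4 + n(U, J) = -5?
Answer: 5/61 ≈ 0.081967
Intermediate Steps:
O(Q) = 6*Q
n(U, J) = -9 (n(U, J) = -4 - 5 = -9)
u(w) = 2*w/5 (u(w) = (2*w)/(-4*1/4 + 6) = (2*w)/(-1 + 6) = (2*w)/5 = (2*w)*(1/5) = 2*w/5)
E(T) = 5 - 2*T (E(T) = -2*T + 5 = 5 - 2*T)
1/E(u(n(6, O(-2)))) = 1/(5 - 4*(-9)/5) = 1/(5 - 2*(-18/5)) = 1/(5 + 36/5) = 1/(61/5) = 5/61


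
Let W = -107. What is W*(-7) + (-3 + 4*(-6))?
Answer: 722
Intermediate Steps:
W*(-7) + (-3 + 4*(-6)) = -107*(-7) + (-3 + 4*(-6)) = 749 + (-3 - 24) = 749 - 27 = 722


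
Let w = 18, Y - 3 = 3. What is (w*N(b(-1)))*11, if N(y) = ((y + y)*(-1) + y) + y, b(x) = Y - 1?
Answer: 0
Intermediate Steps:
Y = 6 (Y = 3 + 3 = 6)
b(x) = 5 (b(x) = 6 - 1 = 5)
N(y) = 0 (N(y) = ((2*y)*(-1) + y) + y = (-2*y + y) + y = -y + y = 0)
(w*N(b(-1)))*11 = (18*0)*11 = 0*11 = 0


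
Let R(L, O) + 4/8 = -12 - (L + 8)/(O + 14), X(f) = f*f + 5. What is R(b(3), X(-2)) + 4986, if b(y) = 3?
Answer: 228759/46 ≈ 4973.0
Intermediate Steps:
X(f) = 5 + f² (X(f) = f² + 5 = 5 + f²)
R(L, O) = -25/2 - (8 + L)/(14 + O) (R(L, O) = -½ + (-12 - (L + 8)/(O + 14)) = -½ + (-12 - (8 + L)/(14 + O)) = -25/2 - (8 + L)/(14 + O))
R(b(3), X(-2)) + 4986 = (-183 - 1*3 - 25*(5 + (-2)²)/2)/(14 + (5 + (-2)²)) + 4986 = (-183 - 3 - 25*(5 + 4)/2)/(14 + (5 + 4)) + 4986 = (-183 - 3 - 25/2*9)/(14 + 9) + 4986 = (-183 - 3 - 225/2)/23 + 4986 = (1/23)*(-597/2) + 4986 = -597/46 + 4986 = 228759/46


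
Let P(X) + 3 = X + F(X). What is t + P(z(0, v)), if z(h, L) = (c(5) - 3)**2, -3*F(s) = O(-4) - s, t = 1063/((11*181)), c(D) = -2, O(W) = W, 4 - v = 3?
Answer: 192334/5973 ≈ 32.201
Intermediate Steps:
v = 1 (v = 4 - 1*3 = 4 - 3 = 1)
t = 1063/1991 ≈ 0.53390
F(s) = 4/3 + s/3 (F(s) = -(-4 - s)/3 = 4/3 + s/3)
z(h, L) = 25 (z(h, L) = (-2 - 3)**2 = (-5)**2 = 25)
P(X) = -5/3 + 4*X/3 (P(X) = -3 + (X + (4/3 + X/3)) = -3 + (4/3 + 4*X/3) = -5/3 + 4*X/3)
t + P(z(0, v)) = 1063/1991 + (-5/3 + (4/3)*25) = 1063/1991 + (-5/3 + 100/3) = 1063/1991 + 95/3 = 192334/5973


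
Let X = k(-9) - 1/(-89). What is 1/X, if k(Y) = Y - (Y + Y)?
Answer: 89/802 ≈ 0.11097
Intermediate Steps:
k(Y) = -Y (k(Y) = Y - 2*Y = -Y)
X = 802/89 (X = -1*(-9) - 1/(-89) = 9 - 1*(-1/89) = 9 + 1/89 = 802/89 ≈ 9.0112)
1/X = 1/(802/89) = 89/802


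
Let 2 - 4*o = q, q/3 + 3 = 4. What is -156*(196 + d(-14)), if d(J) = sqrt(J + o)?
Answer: -30576 - 78*I*sqrt(57) ≈ -30576.0 - 588.89*I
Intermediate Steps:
q = 3 (q = -9 + 3*4 = -9 + 12 = 3)
o = -1/4 (o = 1/2 - 1/4*3 = 1/2 - 3/4 = -1/4 ≈ -0.25000)
d(J) = sqrt(-1/4 + J) (d(J) = sqrt(J - 1/4) = sqrt(-1/4 + J))
-156*(196 + d(-14)) = -156*(196 + sqrt(-1 + 4*(-14))/2) = -156*(196 + sqrt(-1 - 56)/2) = -156*(196 + sqrt(-57)/2) = -156*(196 + (I*sqrt(57))/2) = -156*(196 + I*sqrt(57)/2) = -30576 - 78*I*sqrt(57)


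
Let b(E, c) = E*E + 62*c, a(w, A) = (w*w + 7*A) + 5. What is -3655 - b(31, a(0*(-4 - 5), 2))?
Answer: -5794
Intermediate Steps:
a(w, A) = 5 + w**2 + 7*A (a(w, A) = (w**2 + 7*A) + 5 = 5 + w**2 + 7*A)
b(E, c) = E**2 + 62*c
-3655 - b(31, a(0*(-4 - 5), 2)) = -3655 - (31**2 + 62*(5 + (0*(-4 - 5))**2 + 7*2)) = -3655 - (961 + 62*(5 + (0*(-9))**2 + 14)) = -3655 - (961 + 62*(5 + 0**2 + 14)) = -3655 - (961 + 62*(5 + 0 + 14)) = -3655 - (961 + 62*19) = -3655 - (961 + 1178) = -3655 - 1*2139 = -3655 - 2139 = -5794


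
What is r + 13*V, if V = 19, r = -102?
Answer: 145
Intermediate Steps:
r + 13*V = -102 + 13*19 = -102 + 247 = 145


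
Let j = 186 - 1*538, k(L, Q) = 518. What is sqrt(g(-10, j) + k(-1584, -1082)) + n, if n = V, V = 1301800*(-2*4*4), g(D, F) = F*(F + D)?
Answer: -41657600 + sqrt(127942) ≈ -4.1657e+7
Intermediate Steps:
j = -352 (j = 186 - 538 = -352)
g(D, F) = F*(D + F)
V = -41657600 (V = 1301800*(-8*4) = 1301800*(-32) = -41657600)
n = -41657600
sqrt(g(-10, j) + k(-1584, -1082)) + n = sqrt(-352*(-10 - 352) + 518) - 41657600 = sqrt(-352*(-362) + 518) - 41657600 = sqrt(127424 + 518) - 41657600 = sqrt(127942) - 41657600 = -41657600 + sqrt(127942)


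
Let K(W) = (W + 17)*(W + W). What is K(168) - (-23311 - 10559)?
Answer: 96030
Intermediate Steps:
K(W) = 2*W*(17 + W) (K(W) = (17 + W)*(2*W) = 2*W*(17 + W))
K(168) - (-23311 - 10559) = 2*168*(17 + 168) - (-23311 - 10559) = 2*168*185 - 1*(-33870) = 62160 + 33870 = 96030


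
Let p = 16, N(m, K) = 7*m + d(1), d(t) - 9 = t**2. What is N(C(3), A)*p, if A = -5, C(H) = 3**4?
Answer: 9232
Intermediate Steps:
C(H) = 81
d(t) = 9 + t**2
N(m, K) = 10 + 7*m (N(m, K) = 7*m + (9 + 1**2) = 7*m + (9 + 1) = 7*m + 10 = 10 + 7*m)
N(C(3), A)*p = (10 + 7*81)*16 = (10 + 567)*16 = 577*16 = 9232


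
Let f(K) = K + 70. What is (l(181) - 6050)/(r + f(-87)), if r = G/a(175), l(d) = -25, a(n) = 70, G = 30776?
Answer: -70875/4931 ≈ -14.373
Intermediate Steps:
f(K) = 70 + K
r = 15388/35 (r = 30776/70 = 30776*(1/70) = 15388/35 ≈ 439.66)
(l(181) - 6050)/(r + f(-87)) = (-25 - 6050)/(15388/35 + (70 - 87)) = -6075/(15388/35 - 17) = -6075/14793/35 = -6075*35/14793 = -70875/4931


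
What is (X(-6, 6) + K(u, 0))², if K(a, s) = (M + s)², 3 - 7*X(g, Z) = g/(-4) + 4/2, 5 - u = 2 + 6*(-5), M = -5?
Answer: 121801/196 ≈ 621.43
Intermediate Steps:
u = 33 (u = 5 - (2 + 6*(-5)) = 5 - (2 - 30) = 5 - 1*(-28) = 5 + 28 = 33)
X(g, Z) = ⅐ + g/28 (X(g, Z) = 3/7 - (g/(-4) + 4/2)/7 = 3/7 - (g*(-¼) + 4*(½))/7 = 3/7 - (-g/4 + 2)/7 = 3/7 - (2 - g/4)/7 = 3/7 + (-2/7 + g/28) = ⅐ + g/28)
K(a, s) = (-5 + s)²
(X(-6, 6) + K(u, 0))² = ((⅐ + (1/28)*(-6)) + (-5 + 0)²)² = ((⅐ - 3/14) + (-5)²)² = (-1/14 + 25)² = (349/14)² = 121801/196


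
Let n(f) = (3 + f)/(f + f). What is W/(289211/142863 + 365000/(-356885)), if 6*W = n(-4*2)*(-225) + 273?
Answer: 479265220497/14210802848 ≈ 33.725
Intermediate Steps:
n(f) = (3 + f)/(2*f) (n(f) = (3 + f)/((2*f)) = (3 + f)*(1/(2*f)) = (3 + f)/(2*f))
W = 1081/32 (W = (((3 - 4*2)/(2*((-4*2))))*(-225) + 273)/6 = (((½)*(3 - 8)/(-8))*(-225) + 273)/6 = (((½)*(-⅛)*(-5))*(-225) + 273)/6 = ((5/16)*(-225) + 273)/6 = (-1125/16 + 273)/6 = (⅙)*(3243/16) = 1081/32 ≈ 33.781)
W/(289211/142863 + 365000/(-356885)) = 1081/(32*(289211/142863 + 365000/(-356885))) = 1081/(32*(289211*(1/142863) + 365000*(-1/356885))) = 1081/(32*(289211/142863 - 73000/71377)) = 1081/(32*(10214014547/10197132351)) = (1081/32)*(10197132351/10214014547) = 479265220497/14210802848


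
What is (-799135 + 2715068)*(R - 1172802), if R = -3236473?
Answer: -8447875478575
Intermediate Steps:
(-799135 + 2715068)*(R - 1172802) = (-799135 + 2715068)*(-3236473 - 1172802) = 1915933*(-4409275) = -8447875478575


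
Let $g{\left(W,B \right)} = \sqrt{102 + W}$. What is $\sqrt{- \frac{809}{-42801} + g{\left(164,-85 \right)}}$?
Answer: $\frac{\sqrt{34626009 + 1831925601 \sqrt{266}}}{42801} \approx 4.0408$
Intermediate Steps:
$\sqrt{- \frac{809}{-42801} + g{\left(164,-85 \right)}} = \sqrt{- \frac{809}{-42801} + \sqrt{102 + 164}} = \sqrt{\left(-809\right) \left(- \frac{1}{42801}\right) + \sqrt{266}} = \sqrt{\frac{809}{42801} + \sqrt{266}}$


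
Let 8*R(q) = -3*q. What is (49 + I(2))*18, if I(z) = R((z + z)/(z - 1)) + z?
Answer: 891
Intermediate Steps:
R(q) = -3*q/8 (R(q) = (-3*q)/8 = -3*q/8)
I(z) = z - 3*z/(4*(-1 + z)) (I(z) = -3*(z + z)/(8*(z - 1)) + z = -3*2*z/(8*(-1 + z)) + z = -3*z/(4*(-1 + z)) + z = z - 3*z/(4*(-1 + z)))
(49 + I(2))*18 = (49 + (¼)*2*(-7 + 4*2)/(-1 + 2))*18 = (49 + (¼)*2*(-7 + 8)/1)*18 = (49 + (¼)*2*1*1)*18 = (49 + ½)*18 = (99/2)*18 = 891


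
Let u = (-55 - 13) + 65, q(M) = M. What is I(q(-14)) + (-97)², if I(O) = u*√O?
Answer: 9409 - 3*I*√14 ≈ 9409.0 - 11.225*I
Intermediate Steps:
u = -3 (u = -68 + 65 = -3)
I(O) = -3*√O
I(q(-14)) + (-97)² = -3*I*√14 + (-97)² = -3*I*√14 + 9409 = 9409 - 3*I*√14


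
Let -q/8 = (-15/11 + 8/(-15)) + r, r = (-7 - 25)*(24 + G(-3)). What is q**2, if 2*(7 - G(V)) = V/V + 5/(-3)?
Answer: 195371072064/3025 ≈ 6.4585e+7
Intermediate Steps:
G(V) = 22/3 (G(V) = 7 - (V/V + 5/(-3))/2 = 7 - (1 + 5*(-1/3))/2 = 7 - (1 - 5/3)/2 = 7 - 1/2*(-2/3) = 7 + 1/3 = 22/3)
r = -3008/3 (r = (-7 - 25)*(24 + 22/3) = -32*94/3 = -3008/3 ≈ -1002.7)
q = 442008/55 (q = -8*((-15/11 + 8/(-15)) - 3008/3) = -8*((-15*1/11 + 8*(-1/15)) - 3008/3) = -8*((-15/11 - 8/15) - 3008/3) = -8*(-313/165 - 3008/3) = -8*(-55251/55) = 442008/55 ≈ 8036.5)
q**2 = (442008/55)**2 = 195371072064/3025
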